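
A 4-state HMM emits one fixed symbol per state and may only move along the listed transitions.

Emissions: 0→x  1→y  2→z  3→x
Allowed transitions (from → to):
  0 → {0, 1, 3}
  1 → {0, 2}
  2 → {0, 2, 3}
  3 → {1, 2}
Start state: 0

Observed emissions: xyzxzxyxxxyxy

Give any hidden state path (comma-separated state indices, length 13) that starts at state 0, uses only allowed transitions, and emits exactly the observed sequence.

0,1,2,3,2,3,1,0,0,3,1,0,1

  0: obs=x cand={0,3} pick 0 [start]
  1: obs=y cand={1} pick 1 [0->1 ok]
  2: obs=z cand={2} pick 2 [1->2 ok]
  3: obs=x cand={0,3} pick 3 [2->3 ok]
  4: obs=z cand={2} pick 2 [3->2 ok]
  5: obs=x cand={0,3} pick 3 [2->3 ok]
  6: obs=y cand={1} pick 1 [3->1 ok]
  7: obs=x cand={0,3} pick 0 [1->0 ok]
  8: obs=x cand={0,3} pick 0 [0->0 ok]
  9: obs=x cand={0,3} pick 3 [0->3 ok]
  10: obs=y cand={1} pick 1 [3->1 ok]
  11: obs=x cand={0,3} pick 0 [1->0 ok]
  12: obs=y cand={1} pick 1 [0->1 ok]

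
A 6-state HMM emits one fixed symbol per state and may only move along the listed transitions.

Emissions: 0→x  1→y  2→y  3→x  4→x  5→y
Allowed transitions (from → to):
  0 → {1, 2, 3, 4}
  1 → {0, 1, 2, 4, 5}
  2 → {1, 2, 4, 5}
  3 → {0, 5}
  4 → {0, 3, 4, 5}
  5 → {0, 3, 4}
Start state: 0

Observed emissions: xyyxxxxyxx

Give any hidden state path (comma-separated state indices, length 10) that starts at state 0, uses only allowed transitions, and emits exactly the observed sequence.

0,2,1,4,4,4,0,2,4,4

  pos 0: x in {0,3,4}, choose 0; start
  pos 1: y in {1,2,5}, choose 2; 0->2 ok
  pos 2: y in {1,2,5}, choose 1; 2->1 ok
  pos 3: x in {0,3,4}, choose 4; 1->4 ok
  pos 4: x in {0,3,4}, choose 4; 4->4 ok
  pos 5: x in {0,3,4}, choose 4; 4->4 ok
  pos 6: x in {0,3,4}, choose 0; 4->0 ok
  pos 7: y in {1,2,5}, choose 2; 0->2 ok
  pos 8: x in {0,3,4}, choose 4; 2->4 ok
  pos 9: x in {0,3,4}, choose 4; 4->4 ok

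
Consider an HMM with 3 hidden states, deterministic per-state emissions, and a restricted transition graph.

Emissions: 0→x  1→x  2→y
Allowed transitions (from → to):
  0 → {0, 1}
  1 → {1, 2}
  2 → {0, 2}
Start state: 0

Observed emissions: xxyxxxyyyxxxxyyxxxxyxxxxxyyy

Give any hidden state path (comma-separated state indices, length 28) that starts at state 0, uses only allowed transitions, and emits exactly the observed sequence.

0,1,2,0,0,1,2,2,2,0,0,1,1,2,2,0,0,0,1,2,0,0,1,1,1,2,2,2

  0: obs=x cand={0,1} pick 0 [start]
  1: obs=x cand={0,1} pick 1 [0->1 ok]
  2: obs=y cand={2} pick 2 [1->2 ok]
  3: obs=x cand={0,1} pick 0 [2->0 ok]
  4: obs=x cand={0,1} pick 0 [0->0 ok]
  5: obs=x cand={0,1} pick 1 [0->1 ok]
  6: obs=y cand={2} pick 2 [1->2 ok]
  7: obs=y cand={2} pick 2 [2->2 ok]
  8: obs=y cand={2} pick 2 [2->2 ok]
  9: obs=x cand={0,1} pick 0 [2->0 ok]
  10: obs=x cand={0,1} pick 0 [0->0 ok]
  11: obs=x cand={0,1} pick 1 [0->1 ok]
  12: obs=x cand={0,1} pick 1 [1->1 ok]
  13: obs=y cand={2} pick 2 [1->2 ok]
  14: obs=y cand={2} pick 2 [2->2 ok]
  15: obs=x cand={0,1} pick 0 [2->0 ok]
  16: obs=x cand={0,1} pick 0 [0->0 ok]
  17: obs=x cand={0,1} pick 0 [0->0 ok]
  18: obs=x cand={0,1} pick 1 [0->1 ok]
  19: obs=y cand={2} pick 2 [1->2 ok]
  20: obs=x cand={0,1} pick 0 [2->0 ok]
  21: obs=x cand={0,1} pick 0 [0->0 ok]
  22: obs=x cand={0,1} pick 1 [0->1 ok]
  23: obs=x cand={0,1} pick 1 [1->1 ok]
  24: obs=x cand={0,1} pick 1 [1->1 ok]
  25: obs=y cand={2} pick 2 [1->2 ok]
  26: obs=y cand={2} pick 2 [2->2 ok]
  27: obs=y cand={2} pick 2 [2->2 ok]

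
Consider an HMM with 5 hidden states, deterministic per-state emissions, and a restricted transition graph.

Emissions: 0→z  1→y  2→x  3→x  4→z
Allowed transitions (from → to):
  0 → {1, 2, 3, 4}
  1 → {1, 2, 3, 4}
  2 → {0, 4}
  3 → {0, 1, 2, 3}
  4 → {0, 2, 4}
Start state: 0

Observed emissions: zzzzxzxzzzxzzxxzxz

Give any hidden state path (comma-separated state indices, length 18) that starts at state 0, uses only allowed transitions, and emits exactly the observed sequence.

  0: obs=z cand={0,4} pick 0 [start]
  1: obs=z cand={0,4} pick 4 [0->4 ok]
  2: obs=z cand={0,4} pick 0 [4->0 ok]
  3: obs=z cand={0,4} pick 4 [0->4 ok]
  4: obs=x cand={2,3} pick 2 [4->2 ok]
  5: obs=z cand={0,4} pick 4 [2->4 ok]
  6: obs=x cand={2,3} pick 2 [4->2 ok]
  7: obs=z cand={0,4} pick 0 [2->0 ok]
  8: obs=z cand={0,4} pick 4 [0->4 ok]
  9: obs=z cand={0,4} pick 0 [4->0 ok]
  10: obs=x cand={2,3} pick 2 [0->2 ok]
  11: obs=z cand={0,4} pick 4 [2->4 ok]
  12: obs=z cand={0,4} pick 0 [4->0 ok]
  13: obs=x cand={2,3} pick 3 [0->3 ok]
  14: obs=x cand={2,3} pick 3 [3->3 ok]
  15: obs=z cand={0,4} pick 0 [3->0 ok]
  16: obs=x cand={2,3} pick 2 [0->2 ok]
  17: obs=z cand={0,4} pick 4 [2->4 ok]

0,4,0,4,2,4,2,0,4,0,2,4,0,3,3,0,2,4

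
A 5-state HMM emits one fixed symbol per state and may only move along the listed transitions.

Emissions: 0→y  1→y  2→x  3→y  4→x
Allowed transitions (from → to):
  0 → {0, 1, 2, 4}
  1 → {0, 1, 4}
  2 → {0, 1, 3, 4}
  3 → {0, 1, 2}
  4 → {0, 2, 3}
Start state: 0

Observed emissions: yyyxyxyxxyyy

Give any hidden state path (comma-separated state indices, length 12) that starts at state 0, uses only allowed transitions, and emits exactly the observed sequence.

0,1,0,4,3,2,0,4,2,0,1,1

  [0] y  {0,1,3}  => 0  start
  [1] y  {0,1,3}  => 1  0->1 ok
  [2] y  {0,1,3}  => 0  1->0 ok
  [3] x  {2,4}  => 4  0->4 ok
  [4] y  {0,1,3}  => 3  4->3 ok
  [5] x  {2,4}  => 2  3->2 ok
  [6] y  {0,1,3}  => 0  2->0 ok
  [7] x  {2,4}  => 4  0->4 ok
  [8] x  {2,4}  => 2  4->2 ok
  [9] y  {0,1,3}  => 0  2->0 ok
  [10] y  {0,1,3}  => 1  0->1 ok
  [11] y  {0,1,3}  => 1  1->1 ok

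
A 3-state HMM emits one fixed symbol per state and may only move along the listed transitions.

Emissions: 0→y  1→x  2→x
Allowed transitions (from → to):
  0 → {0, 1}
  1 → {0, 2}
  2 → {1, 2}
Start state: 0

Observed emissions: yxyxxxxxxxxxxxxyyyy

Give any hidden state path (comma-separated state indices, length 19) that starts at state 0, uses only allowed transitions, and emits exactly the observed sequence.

0,1,0,1,2,2,1,2,2,2,2,2,2,2,1,0,0,0,0

  pos 0: y in {0}, choose 0; start
  pos 1: x in {1,2}, choose 1; 0->1 ok
  pos 2: y in {0}, choose 0; 1->0 ok
  pos 3: x in {1,2}, choose 1; 0->1 ok
  pos 4: x in {1,2}, choose 2; 1->2 ok
  pos 5: x in {1,2}, choose 2; 2->2 ok
  pos 6: x in {1,2}, choose 1; 2->1 ok
  pos 7: x in {1,2}, choose 2; 1->2 ok
  pos 8: x in {1,2}, choose 2; 2->2 ok
  pos 9: x in {1,2}, choose 2; 2->2 ok
  pos 10: x in {1,2}, choose 2; 2->2 ok
  pos 11: x in {1,2}, choose 2; 2->2 ok
  pos 12: x in {1,2}, choose 2; 2->2 ok
  pos 13: x in {1,2}, choose 2; 2->2 ok
  pos 14: x in {1,2}, choose 1; 2->1 ok
  pos 15: y in {0}, choose 0; 1->0 ok
  pos 16: y in {0}, choose 0; 0->0 ok
  pos 17: y in {0}, choose 0; 0->0 ok
  pos 18: y in {0}, choose 0; 0->0 ok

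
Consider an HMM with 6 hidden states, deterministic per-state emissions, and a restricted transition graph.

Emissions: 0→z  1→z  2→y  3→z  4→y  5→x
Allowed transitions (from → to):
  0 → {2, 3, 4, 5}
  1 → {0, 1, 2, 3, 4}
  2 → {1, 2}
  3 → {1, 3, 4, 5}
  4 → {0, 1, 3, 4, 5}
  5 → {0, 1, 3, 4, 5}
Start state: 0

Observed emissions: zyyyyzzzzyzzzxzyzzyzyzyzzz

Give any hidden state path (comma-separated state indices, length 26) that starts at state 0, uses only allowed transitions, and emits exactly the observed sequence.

  0: obs=z cand={0,1,3} pick 0 [start]
  1: obs=y cand={2,4} pick 2 [0->2 ok]
  2: obs=y cand={2,4} pick 2 [2->2 ok]
  3: obs=y cand={2,4} pick 2 [2->2 ok]
  4: obs=y cand={2,4} pick 2 [2->2 ok]
  5: obs=z cand={0,1,3} pick 1 [2->1 ok]
  6: obs=z cand={0,1,3} pick 1 [1->1 ok]
  7: obs=z cand={0,1,3} pick 3 [1->3 ok]
  8: obs=z cand={0,1,3} pick 3 [3->3 ok]
  9: obs=y cand={2,4} pick 4 [3->4 ok]
  10: obs=z cand={0,1,3} pick 1 [4->1 ok]
  11: obs=z cand={0,1,3} pick 1 [1->1 ok]
  12: obs=z cand={0,1,3} pick 0 [1->0 ok]
  13: obs=x cand={5} pick 5 [0->5 ok]
  14: obs=z cand={0,1,3} pick 0 [5->0 ok]
  15: obs=y cand={2,4} pick 2 [0->2 ok]
  16: obs=z cand={0,1,3} pick 1 [2->1 ok]
  17: obs=z cand={0,1,3} pick 0 [1->0 ok]
  18: obs=y cand={2,4} pick 4 [0->4 ok]
  19: obs=z cand={0,1,3} pick 0 [4->0 ok]
  20: obs=y cand={2,4} pick 2 [0->2 ok]
  21: obs=z cand={0,1,3} pick 1 [2->1 ok]
  22: obs=y cand={2,4} pick 4 [1->4 ok]
  23: obs=z cand={0,1,3} pick 1 [4->1 ok]
  24: obs=z cand={0,1,3} pick 0 [1->0 ok]
  25: obs=z cand={0,1,3} pick 3 [0->3 ok]

0,2,2,2,2,1,1,3,3,4,1,1,0,5,0,2,1,0,4,0,2,1,4,1,0,3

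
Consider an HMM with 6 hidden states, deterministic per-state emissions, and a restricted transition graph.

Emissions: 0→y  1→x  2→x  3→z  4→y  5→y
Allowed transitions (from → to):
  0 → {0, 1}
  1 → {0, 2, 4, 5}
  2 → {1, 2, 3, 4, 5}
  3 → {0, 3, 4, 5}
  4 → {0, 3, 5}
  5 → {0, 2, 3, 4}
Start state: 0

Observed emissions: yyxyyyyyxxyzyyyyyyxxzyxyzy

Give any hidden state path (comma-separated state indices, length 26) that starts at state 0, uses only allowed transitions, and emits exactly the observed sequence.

  t0 'y' -> {0,4,5}, take 0 (start)
  t1 'y' -> {0,4,5}, take 0 (0->0 ok)
  t2 'x' -> {1,2}, take 1 (0->1 ok)
  t3 'y' -> {0,4,5}, take 5 (1->5 ok)
  t4 'y' -> {0,4,5}, take 0 (5->0 ok)
  t5 'y' -> {0,4,5}, take 0 (0->0 ok)
  t6 'y' -> {0,4,5}, take 0 (0->0 ok)
  t7 'y' -> {0,4,5}, take 0 (0->0 ok)
  t8 'x' -> {1,2}, take 1 (0->1 ok)
  t9 'x' -> {1,2}, take 2 (1->2 ok)
  t10 'y' -> {0,4,5}, take 5 (2->5 ok)
  t11 'z' -> {3}, take 3 (5->3 ok)
  t12 'y' -> {0,4,5}, take 4 (3->4 ok)
  t13 'y' -> {0,4,5}, take 5 (4->5 ok)
  t14 'y' -> {0,4,5}, take 4 (5->4 ok)
  t15 'y' -> {0,4,5}, take 5 (4->5 ok)
  t16 'y' -> {0,4,5}, take 0 (5->0 ok)
  t17 'y' -> {0,4,5}, take 0 (0->0 ok)
  t18 'x' -> {1,2}, take 1 (0->1 ok)
  t19 'x' -> {1,2}, take 2 (1->2 ok)
  t20 'z' -> {3}, take 3 (2->3 ok)
  t21 'y' -> {0,4,5}, take 0 (3->0 ok)
  t22 'x' -> {1,2}, take 1 (0->1 ok)
  t23 'y' -> {0,4,5}, take 4 (1->4 ok)
  t24 'z' -> {3}, take 3 (4->3 ok)
  t25 'y' -> {0,4,5}, take 5 (3->5 ok)

0,0,1,5,0,0,0,0,1,2,5,3,4,5,4,5,0,0,1,2,3,0,1,4,3,5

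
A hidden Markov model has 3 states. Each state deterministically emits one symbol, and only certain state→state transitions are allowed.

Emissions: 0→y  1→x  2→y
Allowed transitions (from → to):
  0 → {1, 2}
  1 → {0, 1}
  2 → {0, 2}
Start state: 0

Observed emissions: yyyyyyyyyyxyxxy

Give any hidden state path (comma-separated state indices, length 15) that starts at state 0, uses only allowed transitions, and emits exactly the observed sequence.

  pos 0: y in {0,2}, choose 0; start
  pos 1: y in {0,2}, choose 2; 0->2 ok
  pos 2: y in {0,2}, choose 0; 2->0 ok
  pos 3: y in {0,2}, choose 2; 0->2 ok
  pos 4: y in {0,2}, choose 0; 2->0 ok
  pos 5: y in {0,2}, choose 2; 0->2 ok
  pos 6: y in {0,2}, choose 2; 2->2 ok
  pos 7: y in {0,2}, choose 2; 2->2 ok
  pos 8: y in {0,2}, choose 2; 2->2 ok
  pos 9: y in {0,2}, choose 0; 2->0 ok
  pos 10: x in {1}, choose 1; 0->1 ok
  pos 11: y in {0,2}, choose 0; 1->0 ok
  pos 12: x in {1}, choose 1; 0->1 ok
  pos 13: x in {1}, choose 1; 1->1 ok
  pos 14: y in {0,2}, choose 0; 1->0 ok

0,2,0,2,0,2,2,2,2,0,1,0,1,1,0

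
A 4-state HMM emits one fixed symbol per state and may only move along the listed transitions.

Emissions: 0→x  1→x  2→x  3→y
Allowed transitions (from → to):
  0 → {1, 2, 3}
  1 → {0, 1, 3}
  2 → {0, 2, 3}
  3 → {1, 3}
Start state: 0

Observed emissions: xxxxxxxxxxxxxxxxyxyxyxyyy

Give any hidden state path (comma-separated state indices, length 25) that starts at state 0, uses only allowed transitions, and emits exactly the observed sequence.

  pos 0: x in {0,1,2}, choose 0; start
  pos 1: x in {0,1,2}, choose 2; 0->2 ok
  pos 2: x in {0,1,2}, choose 0; 2->0 ok
  pos 3: x in {0,1,2}, choose 2; 0->2 ok
  pos 4: x in {0,1,2}, choose 0; 2->0 ok
  pos 5: x in {0,1,2}, choose 2; 0->2 ok
  pos 6: x in {0,1,2}, choose 0; 2->0 ok
  pos 7: x in {0,1,2}, choose 2; 0->2 ok
  pos 8: x in {0,1,2}, choose 0; 2->0 ok
  pos 9: x in {0,1,2}, choose 2; 0->2 ok
  pos 10: x in {0,1,2}, choose 0; 2->0 ok
  pos 11: x in {0,1,2}, choose 1; 0->1 ok
  pos 12: x in {0,1,2}, choose 0; 1->0 ok
  pos 13: x in {0,1,2}, choose 1; 0->1 ok
  pos 14: x in {0,1,2}, choose 0; 1->0 ok
  pos 15: x in {0,1,2}, choose 2; 0->2 ok
  pos 16: y in {3}, choose 3; 2->3 ok
  pos 17: x in {0,1,2}, choose 1; 3->1 ok
  pos 18: y in {3}, choose 3; 1->3 ok
  pos 19: x in {0,1,2}, choose 1; 3->1 ok
  pos 20: y in {3}, choose 3; 1->3 ok
  pos 21: x in {0,1,2}, choose 1; 3->1 ok
  pos 22: y in {3}, choose 3; 1->3 ok
  pos 23: y in {3}, choose 3; 3->3 ok
  pos 24: y in {3}, choose 3; 3->3 ok

0,2,0,2,0,2,0,2,0,2,0,1,0,1,0,2,3,1,3,1,3,1,3,3,3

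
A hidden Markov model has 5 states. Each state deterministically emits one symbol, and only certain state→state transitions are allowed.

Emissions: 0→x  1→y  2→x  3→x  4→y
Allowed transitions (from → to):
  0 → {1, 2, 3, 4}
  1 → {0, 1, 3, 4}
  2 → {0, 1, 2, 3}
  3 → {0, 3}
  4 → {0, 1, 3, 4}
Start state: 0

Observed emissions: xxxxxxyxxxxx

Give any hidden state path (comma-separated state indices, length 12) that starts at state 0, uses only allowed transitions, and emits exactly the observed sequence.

0,2,0,3,0,2,1,0,3,3,3,0

  0: obs=x cand={0,2,3} pick 0 [start]
  1: obs=x cand={0,2,3} pick 2 [0->2 ok]
  2: obs=x cand={0,2,3} pick 0 [2->0 ok]
  3: obs=x cand={0,2,3} pick 3 [0->3 ok]
  4: obs=x cand={0,2,3} pick 0 [3->0 ok]
  5: obs=x cand={0,2,3} pick 2 [0->2 ok]
  6: obs=y cand={1,4} pick 1 [2->1 ok]
  7: obs=x cand={0,2,3} pick 0 [1->0 ok]
  8: obs=x cand={0,2,3} pick 3 [0->3 ok]
  9: obs=x cand={0,2,3} pick 3 [3->3 ok]
  10: obs=x cand={0,2,3} pick 3 [3->3 ok]
  11: obs=x cand={0,2,3} pick 0 [3->0 ok]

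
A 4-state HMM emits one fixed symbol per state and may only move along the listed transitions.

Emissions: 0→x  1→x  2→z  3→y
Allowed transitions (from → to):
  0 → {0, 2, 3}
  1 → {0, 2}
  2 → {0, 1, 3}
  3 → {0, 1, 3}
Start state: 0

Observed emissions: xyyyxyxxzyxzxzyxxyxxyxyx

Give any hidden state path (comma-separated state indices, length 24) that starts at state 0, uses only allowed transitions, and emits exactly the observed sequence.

  [0] x  {0,1}  => 0  start
  [1] y  {3}  => 3  0->3 ok
  [2] y  {3}  => 3  3->3 ok
  [3] y  {3}  => 3  3->3 ok
  [4] x  {0,1}  => 0  3->0 ok
  [5] y  {3}  => 3  0->3 ok
  [6] x  {0,1}  => 1  3->1 ok
  [7] x  {0,1}  => 0  1->0 ok
  [8] z  {2}  => 2  0->2 ok
  [9] y  {3}  => 3  2->3 ok
  [10] x  {0,1}  => 1  3->1 ok
  [11] z  {2}  => 2  1->2 ok
  [12] x  {0,1}  => 1  2->1 ok
  [13] z  {2}  => 2  1->2 ok
  [14] y  {3}  => 3  2->3 ok
  [15] x  {0,1}  => 0  3->0 ok
  [16] x  {0,1}  => 0  0->0 ok
  [17] y  {3}  => 3  0->3 ok
  [18] x  {0,1}  => 0  3->0 ok
  [19] x  {0,1}  => 0  0->0 ok
  [20] y  {3}  => 3  0->3 ok
  [21] x  {0,1}  => 0  3->0 ok
  [22] y  {3}  => 3  0->3 ok
  [23] x  {0,1}  => 1  3->1 ok

0,3,3,3,0,3,1,0,2,3,1,2,1,2,3,0,0,3,0,0,3,0,3,1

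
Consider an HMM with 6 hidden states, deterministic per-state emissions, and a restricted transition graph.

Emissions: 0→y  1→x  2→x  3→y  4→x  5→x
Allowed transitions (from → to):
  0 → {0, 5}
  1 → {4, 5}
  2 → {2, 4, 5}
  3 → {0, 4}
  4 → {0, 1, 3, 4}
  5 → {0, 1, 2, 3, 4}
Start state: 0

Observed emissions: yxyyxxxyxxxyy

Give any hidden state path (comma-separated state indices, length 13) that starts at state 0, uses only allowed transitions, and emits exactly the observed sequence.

  [0] y  {0,3}  => 0  start
  [1] x  {1,2,4,5}  => 5  0->5 ok
  [2] y  {0,3}  => 3  5->3 ok
  [3] y  {0,3}  => 0  3->0 ok
  [4] x  {1,2,4,5}  => 5  0->5 ok
  [5] x  {1,2,4,5}  => 2  5->2 ok
  [6] x  {1,2,4,5}  => 4  2->4 ok
  [7] y  {0,3}  => 3  4->3 ok
  [8] x  {1,2,4,5}  => 4  3->4 ok
  [9] x  {1,2,4,5}  => 1  4->1 ok
  [10] x  {1,2,4,5}  => 5  1->5 ok
  [11] y  {0,3}  => 3  5->3 ok
  [12] y  {0,3}  => 0  3->0 ok

0,5,3,0,5,2,4,3,4,1,5,3,0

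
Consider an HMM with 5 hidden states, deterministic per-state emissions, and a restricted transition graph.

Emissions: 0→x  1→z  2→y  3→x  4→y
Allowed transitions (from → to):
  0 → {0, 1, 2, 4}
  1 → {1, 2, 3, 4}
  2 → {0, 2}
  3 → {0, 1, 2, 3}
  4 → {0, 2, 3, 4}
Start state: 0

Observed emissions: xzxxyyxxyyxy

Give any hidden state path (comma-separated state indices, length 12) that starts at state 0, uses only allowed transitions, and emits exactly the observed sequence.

0,1,3,0,4,4,3,0,4,4,0,4

  pos 0: x in {0,3}, choose 0; start
  pos 1: z in {1}, choose 1; 0->1 ok
  pos 2: x in {0,3}, choose 3; 1->3 ok
  pos 3: x in {0,3}, choose 0; 3->0 ok
  pos 4: y in {2,4}, choose 4; 0->4 ok
  pos 5: y in {2,4}, choose 4; 4->4 ok
  pos 6: x in {0,3}, choose 3; 4->3 ok
  pos 7: x in {0,3}, choose 0; 3->0 ok
  pos 8: y in {2,4}, choose 4; 0->4 ok
  pos 9: y in {2,4}, choose 4; 4->4 ok
  pos 10: x in {0,3}, choose 0; 4->0 ok
  pos 11: y in {2,4}, choose 4; 0->4 ok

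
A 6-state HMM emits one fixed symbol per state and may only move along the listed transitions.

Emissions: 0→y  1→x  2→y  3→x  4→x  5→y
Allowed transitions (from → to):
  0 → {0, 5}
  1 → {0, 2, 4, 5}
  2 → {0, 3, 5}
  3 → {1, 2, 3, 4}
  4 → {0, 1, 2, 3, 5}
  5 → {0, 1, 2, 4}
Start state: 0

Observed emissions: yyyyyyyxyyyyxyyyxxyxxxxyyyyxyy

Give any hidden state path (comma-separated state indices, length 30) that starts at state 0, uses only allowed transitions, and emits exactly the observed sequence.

  [0] y  {0,2,5}  => 0  start
  [1] y  {0,2,5}  => 5  0->5 ok
  [2] y  {0,2,5}  => 0  5->0 ok
  [3] y  {0,2,5}  => 5  0->5 ok
  [4] y  {0,2,5}  => 2  5->2 ok
  [5] y  {0,2,5}  => 0  2->0 ok
  [6] y  {0,2,5}  => 5  0->5 ok
  [7] x  {1,3,4}  => 4  5->4 ok
  [8] y  {0,2,5}  => 2  4->2 ok
  [9] y  {0,2,5}  => 5  2->5 ok
  [10] y  {0,2,5}  => 2  5->2 ok
  [11] y  {0,2,5}  => 5  2->5 ok
  [12] x  {1,3,4}  => 4  5->4 ok
  [13] y  {0,2,5}  => 2  4->2 ok
  [14] y  {0,2,5}  => 5  2->5 ok
  [15] y  {0,2,5}  => 2  5->2 ok
  [16] x  {1,3,4}  => 3  2->3 ok
  [17] x  {1,3,4}  => 4  3->4 ok
  [18] y  {0,2,5}  => 2  4->2 ok
  [19] x  {1,3,4}  => 3  2->3 ok
  [20] x  {1,3,4}  => 3  3->3 ok
  [21] x  {1,3,4}  => 1  3->1 ok
  [22] x  {1,3,4}  => 4  1->4 ok
  [23] y  {0,2,5}  => 0  4->0 ok
  [24] y  {0,2,5}  => 5  0->5 ok
  [25] y  {0,2,5}  => 0  5->0 ok
  [26] y  {0,2,5}  => 5  0->5 ok
  [27] x  {1,3,4}  => 1  5->1 ok
  [28] y  {0,2,5}  => 0  1->0 ok
  [29] y  {0,2,5}  => 0  0->0 ok

0,5,0,5,2,0,5,4,2,5,2,5,4,2,5,2,3,4,2,3,3,1,4,0,5,0,5,1,0,0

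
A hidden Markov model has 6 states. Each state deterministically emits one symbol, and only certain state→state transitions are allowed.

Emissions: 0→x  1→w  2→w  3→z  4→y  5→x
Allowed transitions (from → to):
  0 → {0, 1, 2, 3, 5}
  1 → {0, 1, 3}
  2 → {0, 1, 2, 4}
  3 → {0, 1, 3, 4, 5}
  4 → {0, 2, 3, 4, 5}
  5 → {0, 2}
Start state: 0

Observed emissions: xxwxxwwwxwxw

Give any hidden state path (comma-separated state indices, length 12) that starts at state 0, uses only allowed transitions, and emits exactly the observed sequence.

0,0,1,0,5,2,2,2,0,1,0,2

  [0] x  {0,5}  => 0  start
  [1] x  {0,5}  => 0  0->0 ok
  [2] w  {1,2}  => 1  0->1 ok
  [3] x  {0,5}  => 0  1->0 ok
  [4] x  {0,5}  => 5  0->5 ok
  [5] w  {1,2}  => 2  5->2 ok
  [6] w  {1,2}  => 2  2->2 ok
  [7] w  {1,2}  => 2  2->2 ok
  [8] x  {0,5}  => 0  2->0 ok
  [9] w  {1,2}  => 1  0->1 ok
  [10] x  {0,5}  => 0  1->0 ok
  [11] w  {1,2}  => 2  0->2 ok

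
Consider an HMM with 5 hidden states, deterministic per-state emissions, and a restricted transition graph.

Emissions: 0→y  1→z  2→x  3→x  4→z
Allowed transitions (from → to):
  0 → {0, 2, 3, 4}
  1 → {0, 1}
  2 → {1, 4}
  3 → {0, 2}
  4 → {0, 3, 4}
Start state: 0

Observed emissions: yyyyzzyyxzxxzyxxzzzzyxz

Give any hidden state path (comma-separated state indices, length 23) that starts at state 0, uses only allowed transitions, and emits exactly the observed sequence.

0,0,0,0,4,4,0,0,2,4,3,2,4,0,3,2,1,1,1,1,0,2,1

  [0] y  {0}  => 0  start
  [1] y  {0}  => 0  0->0 ok
  [2] y  {0}  => 0  0->0 ok
  [3] y  {0}  => 0  0->0 ok
  [4] z  {1,4}  => 4  0->4 ok
  [5] z  {1,4}  => 4  4->4 ok
  [6] y  {0}  => 0  4->0 ok
  [7] y  {0}  => 0  0->0 ok
  [8] x  {2,3}  => 2  0->2 ok
  [9] z  {1,4}  => 4  2->4 ok
  [10] x  {2,3}  => 3  4->3 ok
  [11] x  {2,3}  => 2  3->2 ok
  [12] z  {1,4}  => 4  2->4 ok
  [13] y  {0}  => 0  4->0 ok
  [14] x  {2,3}  => 3  0->3 ok
  [15] x  {2,3}  => 2  3->2 ok
  [16] z  {1,4}  => 1  2->1 ok
  [17] z  {1,4}  => 1  1->1 ok
  [18] z  {1,4}  => 1  1->1 ok
  [19] z  {1,4}  => 1  1->1 ok
  [20] y  {0}  => 0  1->0 ok
  [21] x  {2,3}  => 2  0->2 ok
  [22] z  {1,4}  => 1  2->1 ok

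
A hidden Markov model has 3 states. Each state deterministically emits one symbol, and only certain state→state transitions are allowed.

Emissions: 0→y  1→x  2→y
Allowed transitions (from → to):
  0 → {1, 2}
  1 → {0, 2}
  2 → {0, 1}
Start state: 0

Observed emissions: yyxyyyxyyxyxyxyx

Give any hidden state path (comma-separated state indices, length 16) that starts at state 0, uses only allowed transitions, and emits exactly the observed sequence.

0,2,1,2,0,2,1,0,2,1,0,1,0,1,0,1

  [0] y  {0,2}  => 0  start
  [1] y  {0,2}  => 2  0->2 ok
  [2] x  {1}  => 1  2->1 ok
  [3] y  {0,2}  => 2  1->2 ok
  [4] y  {0,2}  => 0  2->0 ok
  [5] y  {0,2}  => 2  0->2 ok
  [6] x  {1}  => 1  2->1 ok
  [7] y  {0,2}  => 0  1->0 ok
  [8] y  {0,2}  => 2  0->2 ok
  [9] x  {1}  => 1  2->1 ok
  [10] y  {0,2}  => 0  1->0 ok
  [11] x  {1}  => 1  0->1 ok
  [12] y  {0,2}  => 0  1->0 ok
  [13] x  {1}  => 1  0->1 ok
  [14] y  {0,2}  => 0  1->0 ok
  [15] x  {1}  => 1  0->1 ok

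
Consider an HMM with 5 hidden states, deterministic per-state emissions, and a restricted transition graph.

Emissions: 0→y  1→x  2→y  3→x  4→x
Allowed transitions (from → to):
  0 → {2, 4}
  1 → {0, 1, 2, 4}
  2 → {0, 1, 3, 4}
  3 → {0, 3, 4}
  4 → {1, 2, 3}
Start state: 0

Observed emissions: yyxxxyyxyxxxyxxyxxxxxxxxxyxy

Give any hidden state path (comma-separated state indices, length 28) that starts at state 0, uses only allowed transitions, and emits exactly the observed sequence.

0,2,1,4,1,2,0,4,2,1,4,1,0,4,3,0,4,1,4,1,4,1,1,4,3,0,4,2

  t0 'y' -> {0,2}, take 0 (start)
  t1 'y' -> {0,2}, take 2 (0->2 ok)
  t2 'x' -> {1,3,4}, take 1 (2->1 ok)
  t3 'x' -> {1,3,4}, take 4 (1->4 ok)
  t4 'x' -> {1,3,4}, take 1 (4->1 ok)
  t5 'y' -> {0,2}, take 2 (1->2 ok)
  t6 'y' -> {0,2}, take 0 (2->0 ok)
  t7 'x' -> {1,3,4}, take 4 (0->4 ok)
  t8 'y' -> {0,2}, take 2 (4->2 ok)
  t9 'x' -> {1,3,4}, take 1 (2->1 ok)
  t10 'x' -> {1,3,4}, take 4 (1->4 ok)
  t11 'x' -> {1,3,4}, take 1 (4->1 ok)
  t12 'y' -> {0,2}, take 0 (1->0 ok)
  t13 'x' -> {1,3,4}, take 4 (0->4 ok)
  t14 'x' -> {1,3,4}, take 3 (4->3 ok)
  t15 'y' -> {0,2}, take 0 (3->0 ok)
  t16 'x' -> {1,3,4}, take 4 (0->4 ok)
  t17 'x' -> {1,3,4}, take 1 (4->1 ok)
  t18 'x' -> {1,3,4}, take 4 (1->4 ok)
  t19 'x' -> {1,3,4}, take 1 (4->1 ok)
  t20 'x' -> {1,3,4}, take 4 (1->4 ok)
  t21 'x' -> {1,3,4}, take 1 (4->1 ok)
  t22 'x' -> {1,3,4}, take 1 (1->1 ok)
  t23 'x' -> {1,3,4}, take 4 (1->4 ok)
  t24 'x' -> {1,3,4}, take 3 (4->3 ok)
  t25 'y' -> {0,2}, take 0 (3->0 ok)
  t26 'x' -> {1,3,4}, take 4 (0->4 ok)
  t27 'y' -> {0,2}, take 2 (4->2 ok)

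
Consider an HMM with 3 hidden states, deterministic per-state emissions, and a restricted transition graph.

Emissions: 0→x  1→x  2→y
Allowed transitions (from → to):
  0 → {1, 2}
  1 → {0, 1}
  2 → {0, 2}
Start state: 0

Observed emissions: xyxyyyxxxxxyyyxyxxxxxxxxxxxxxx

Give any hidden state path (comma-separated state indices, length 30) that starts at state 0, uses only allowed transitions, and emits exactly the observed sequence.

0,2,0,2,2,2,0,1,1,1,0,2,2,2,0,2,0,1,1,1,0,1,1,0,1,0,1,1,1,0

  [0] x  {0,1}  => 0  start
  [1] y  {2}  => 2  0->2 ok
  [2] x  {0,1}  => 0  2->0 ok
  [3] y  {2}  => 2  0->2 ok
  [4] y  {2}  => 2  2->2 ok
  [5] y  {2}  => 2  2->2 ok
  [6] x  {0,1}  => 0  2->0 ok
  [7] x  {0,1}  => 1  0->1 ok
  [8] x  {0,1}  => 1  1->1 ok
  [9] x  {0,1}  => 1  1->1 ok
  [10] x  {0,1}  => 0  1->0 ok
  [11] y  {2}  => 2  0->2 ok
  [12] y  {2}  => 2  2->2 ok
  [13] y  {2}  => 2  2->2 ok
  [14] x  {0,1}  => 0  2->0 ok
  [15] y  {2}  => 2  0->2 ok
  [16] x  {0,1}  => 0  2->0 ok
  [17] x  {0,1}  => 1  0->1 ok
  [18] x  {0,1}  => 1  1->1 ok
  [19] x  {0,1}  => 1  1->1 ok
  [20] x  {0,1}  => 0  1->0 ok
  [21] x  {0,1}  => 1  0->1 ok
  [22] x  {0,1}  => 1  1->1 ok
  [23] x  {0,1}  => 0  1->0 ok
  [24] x  {0,1}  => 1  0->1 ok
  [25] x  {0,1}  => 0  1->0 ok
  [26] x  {0,1}  => 1  0->1 ok
  [27] x  {0,1}  => 1  1->1 ok
  [28] x  {0,1}  => 1  1->1 ok
  [29] x  {0,1}  => 0  1->0 ok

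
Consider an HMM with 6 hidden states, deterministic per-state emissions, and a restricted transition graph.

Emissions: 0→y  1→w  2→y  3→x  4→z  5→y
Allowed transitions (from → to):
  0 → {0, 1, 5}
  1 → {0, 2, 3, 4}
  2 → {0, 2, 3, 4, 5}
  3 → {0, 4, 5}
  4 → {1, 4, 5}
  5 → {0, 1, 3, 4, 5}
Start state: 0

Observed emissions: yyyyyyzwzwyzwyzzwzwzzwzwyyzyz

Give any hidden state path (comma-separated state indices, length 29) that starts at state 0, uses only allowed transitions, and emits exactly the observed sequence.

  pos 0: y in {0,2,5}, choose 0; start
  pos 1: y in {0,2,5}, choose 5; 0->5 ok
  pos 2: y in {0,2,5}, choose 5; 5->5 ok
  pos 3: y in {0,2,5}, choose 0; 5->0 ok
  pos 4: y in {0,2,5}, choose 0; 0->0 ok
  pos 5: y in {0,2,5}, choose 5; 0->5 ok
  pos 6: z in {4}, choose 4; 5->4 ok
  pos 7: w in {1}, choose 1; 4->1 ok
  pos 8: z in {4}, choose 4; 1->4 ok
  pos 9: w in {1}, choose 1; 4->1 ok
  pos 10: y in {0,2,5}, choose 2; 1->2 ok
  pos 11: z in {4}, choose 4; 2->4 ok
  pos 12: w in {1}, choose 1; 4->1 ok
  pos 13: y in {0,2,5}, choose 2; 1->2 ok
  pos 14: z in {4}, choose 4; 2->4 ok
  pos 15: z in {4}, choose 4; 4->4 ok
  pos 16: w in {1}, choose 1; 4->1 ok
  pos 17: z in {4}, choose 4; 1->4 ok
  pos 18: w in {1}, choose 1; 4->1 ok
  pos 19: z in {4}, choose 4; 1->4 ok
  pos 20: z in {4}, choose 4; 4->4 ok
  pos 21: w in {1}, choose 1; 4->1 ok
  pos 22: z in {4}, choose 4; 1->4 ok
  pos 23: w in {1}, choose 1; 4->1 ok
  pos 24: y in {0,2,5}, choose 0; 1->0 ok
  pos 25: y in {0,2,5}, choose 5; 0->5 ok
  pos 26: z in {4}, choose 4; 5->4 ok
  pos 27: y in {0,2,5}, choose 5; 4->5 ok
  pos 28: z in {4}, choose 4; 5->4 ok

0,5,5,0,0,5,4,1,4,1,2,4,1,2,4,4,1,4,1,4,4,1,4,1,0,5,4,5,4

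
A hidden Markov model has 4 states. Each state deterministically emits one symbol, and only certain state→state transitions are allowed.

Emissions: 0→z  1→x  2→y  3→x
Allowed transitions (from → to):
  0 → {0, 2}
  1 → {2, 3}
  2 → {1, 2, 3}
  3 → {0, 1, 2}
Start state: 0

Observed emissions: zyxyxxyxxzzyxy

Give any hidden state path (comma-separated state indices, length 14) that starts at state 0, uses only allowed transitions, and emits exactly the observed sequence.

  0: obs=z cand={0} pick 0 [start]
  1: obs=y cand={2} pick 2 [0->2 ok]
  2: obs=x cand={1,3} pick 1 [2->1 ok]
  3: obs=y cand={2} pick 2 [1->2 ok]
  4: obs=x cand={1,3} pick 1 [2->1 ok]
  5: obs=x cand={1,3} pick 3 [1->3 ok]
  6: obs=y cand={2} pick 2 [3->2 ok]
  7: obs=x cand={1,3} pick 1 [2->1 ok]
  8: obs=x cand={1,3} pick 3 [1->3 ok]
  9: obs=z cand={0} pick 0 [3->0 ok]
  10: obs=z cand={0} pick 0 [0->0 ok]
  11: obs=y cand={2} pick 2 [0->2 ok]
  12: obs=x cand={1,3} pick 1 [2->1 ok]
  13: obs=y cand={2} pick 2 [1->2 ok]

0,2,1,2,1,3,2,1,3,0,0,2,1,2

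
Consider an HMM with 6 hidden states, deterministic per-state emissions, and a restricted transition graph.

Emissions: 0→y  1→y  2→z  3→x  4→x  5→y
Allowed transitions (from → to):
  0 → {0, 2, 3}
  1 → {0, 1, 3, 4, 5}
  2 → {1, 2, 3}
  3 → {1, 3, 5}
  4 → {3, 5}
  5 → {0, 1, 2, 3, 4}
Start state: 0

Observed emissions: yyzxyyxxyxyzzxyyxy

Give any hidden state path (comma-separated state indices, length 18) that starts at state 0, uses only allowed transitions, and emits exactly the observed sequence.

  t0 'y' -> {0,1,5}, take 0 (start)
  t1 'y' -> {0,1,5}, take 0 (0->0 ok)
  t2 'z' -> {2}, take 2 (0->2 ok)
  t3 'x' -> {3,4}, take 3 (2->3 ok)
  t4 'y' -> {0,1,5}, take 5 (3->5 ok)
  t5 'y' -> {0,1,5}, take 1 (5->1 ok)
  t6 'x' -> {3,4}, take 4 (1->4 ok)
  t7 'x' -> {3,4}, take 3 (4->3 ok)
  t8 'y' -> {0,1,5}, take 5 (3->5 ok)
  t9 'x' -> {3,4}, take 4 (5->4 ok)
  t10 'y' -> {0,1,5}, take 5 (4->5 ok)
  t11 'z' -> {2}, take 2 (5->2 ok)
  t12 'z' -> {2}, take 2 (2->2 ok)
  t13 'x' -> {3,4}, take 3 (2->3 ok)
  t14 'y' -> {0,1,5}, take 5 (3->5 ok)
  t15 'y' -> {0,1,5}, take 0 (5->0 ok)
  t16 'x' -> {3,4}, take 3 (0->3 ok)
  t17 'y' -> {0,1,5}, take 5 (3->5 ok)

0,0,2,3,5,1,4,3,5,4,5,2,2,3,5,0,3,5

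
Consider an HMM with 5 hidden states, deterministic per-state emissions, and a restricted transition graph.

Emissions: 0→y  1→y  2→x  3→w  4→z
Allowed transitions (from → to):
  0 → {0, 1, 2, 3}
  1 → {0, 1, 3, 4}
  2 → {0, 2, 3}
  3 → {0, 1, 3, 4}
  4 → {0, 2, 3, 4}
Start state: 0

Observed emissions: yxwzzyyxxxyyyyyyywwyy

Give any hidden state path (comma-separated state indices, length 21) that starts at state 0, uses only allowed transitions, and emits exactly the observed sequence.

0,2,3,4,4,0,0,2,2,2,0,1,0,0,1,0,0,3,3,0,1

  [0] y  {0,1}  => 0  start
  [1] x  {2}  => 2  0->2 ok
  [2] w  {3}  => 3  2->3 ok
  [3] z  {4}  => 4  3->4 ok
  [4] z  {4}  => 4  4->4 ok
  [5] y  {0,1}  => 0  4->0 ok
  [6] y  {0,1}  => 0  0->0 ok
  [7] x  {2}  => 2  0->2 ok
  [8] x  {2}  => 2  2->2 ok
  [9] x  {2}  => 2  2->2 ok
  [10] y  {0,1}  => 0  2->0 ok
  [11] y  {0,1}  => 1  0->1 ok
  [12] y  {0,1}  => 0  1->0 ok
  [13] y  {0,1}  => 0  0->0 ok
  [14] y  {0,1}  => 1  0->1 ok
  [15] y  {0,1}  => 0  1->0 ok
  [16] y  {0,1}  => 0  0->0 ok
  [17] w  {3}  => 3  0->3 ok
  [18] w  {3}  => 3  3->3 ok
  [19] y  {0,1}  => 0  3->0 ok
  [20] y  {0,1}  => 1  0->1 ok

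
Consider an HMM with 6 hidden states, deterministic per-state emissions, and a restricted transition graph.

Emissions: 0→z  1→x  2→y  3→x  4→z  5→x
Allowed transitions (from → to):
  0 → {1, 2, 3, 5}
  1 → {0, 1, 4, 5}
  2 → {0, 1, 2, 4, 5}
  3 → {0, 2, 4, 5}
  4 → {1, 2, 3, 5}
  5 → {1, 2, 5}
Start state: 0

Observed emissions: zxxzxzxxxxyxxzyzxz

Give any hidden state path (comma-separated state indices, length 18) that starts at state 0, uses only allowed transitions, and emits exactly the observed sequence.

0,5,1,4,1,0,3,5,1,5,2,1,1,4,2,4,1,4

  0: obs=z cand={0,4} pick 0 [start]
  1: obs=x cand={1,3,5} pick 5 [0->5 ok]
  2: obs=x cand={1,3,5} pick 1 [5->1 ok]
  3: obs=z cand={0,4} pick 4 [1->4 ok]
  4: obs=x cand={1,3,5} pick 1 [4->1 ok]
  5: obs=z cand={0,4} pick 0 [1->0 ok]
  6: obs=x cand={1,3,5} pick 3 [0->3 ok]
  7: obs=x cand={1,3,5} pick 5 [3->5 ok]
  8: obs=x cand={1,3,5} pick 1 [5->1 ok]
  9: obs=x cand={1,3,5} pick 5 [1->5 ok]
  10: obs=y cand={2} pick 2 [5->2 ok]
  11: obs=x cand={1,3,5} pick 1 [2->1 ok]
  12: obs=x cand={1,3,5} pick 1 [1->1 ok]
  13: obs=z cand={0,4} pick 4 [1->4 ok]
  14: obs=y cand={2} pick 2 [4->2 ok]
  15: obs=z cand={0,4} pick 4 [2->4 ok]
  16: obs=x cand={1,3,5} pick 1 [4->1 ok]
  17: obs=z cand={0,4} pick 4 [1->4 ok]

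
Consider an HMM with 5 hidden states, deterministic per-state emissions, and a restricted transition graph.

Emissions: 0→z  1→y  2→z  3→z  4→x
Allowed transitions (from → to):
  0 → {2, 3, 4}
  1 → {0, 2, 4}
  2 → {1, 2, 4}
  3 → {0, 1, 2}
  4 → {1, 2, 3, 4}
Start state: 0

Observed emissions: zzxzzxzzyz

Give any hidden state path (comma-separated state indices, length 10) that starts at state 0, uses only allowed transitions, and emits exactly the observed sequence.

  t0 'z' -> {0,2,3}, take 0 (start)
  t1 'z' -> {0,2,3}, take 2 (0->2 ok)
  t2 'x' -> {4}, take 4 (2->4 ok)
  t3 'z' -> {0,2,3}, take 3 (4->3 ok)
  t4 'z' -> {0,2,3}, take 2 (3->2 ok)
  t5 'x' -> {4}, take 4 (2->4 ok)
  t6 'z' -> {0,2,3}, take 2 (4->2 ok)
  t7 'z' -> {0,2,3}, take 2 (2->2 ok)
  t8 'y' -> {1}, take 1 (2->1 ok)
  t9 'z' -> {0,2,3}, take 2 (1->2 ok)

0,2,4,3,2,4,2,2,1,2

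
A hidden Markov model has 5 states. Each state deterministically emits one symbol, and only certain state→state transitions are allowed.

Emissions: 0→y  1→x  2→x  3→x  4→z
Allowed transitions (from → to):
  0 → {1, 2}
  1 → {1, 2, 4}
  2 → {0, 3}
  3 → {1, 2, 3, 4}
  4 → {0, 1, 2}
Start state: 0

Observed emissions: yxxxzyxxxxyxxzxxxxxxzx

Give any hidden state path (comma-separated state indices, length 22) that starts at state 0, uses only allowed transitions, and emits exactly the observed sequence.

0,2,3,1,4,0,2,3,3,2,0,2,3,4,2,3,2,3,3,3,4,2

  0: obs=y cand={0} pick 0 [start]
  1: obs=x cand={1,2,3} pick 2 [0->2 ok]
  2: obs=x cand={1,2,3} pick 3 [2->3 ok]
  3: obs=x cand={1,2,3} pick 1 [3->1 ok]
  4: obs=z cand={4} pick 4 [1->4 ok]
  5: obs=y cand={0} pick 0 [4->0 ok]
  6: obs=x cand={1,2,3} pick 2 [0->2 ok]
  7: obs=x cand={1,2,3} pick 3 [2->3 ok]
  8: obs=x cand={1,2,3} pick 3 [3->3 ok]
  9: obs=x cand={1,2,3} pick 2 [3->2 ok]
  10: obs=y cand={0} pick 0 [2->0 ok]
  11: obs=x cand={1,2,3} pick 2 [0->2 ok]
  12: obs=x cand={1,2,3} pick 3 [2->3 ok]
  13: obs=z cand={4} pick 4 [3->4 ok]
  14: obs=x cand={1,2,3} pick 2 [4->2 ok]
  15: obs=x cand={1,2,3} pick 3 [2->3 ok]
  16: obs=x cand={1,2,3} pick 2 [3->2 ok]
  17: obs=x cand={1,2,3} pick 3 [2->3 ok]
  18: obs=x cand={1,2,3} pick 3 [3->3 ok]
  19: obs=x cand={1,2,3} pick 3 [3->3 ok]
  20: obs=z cand={4} pick 4 [3->4 ok]
  21: obs=x cand={1,2,3} pick 2 [4->2 ok]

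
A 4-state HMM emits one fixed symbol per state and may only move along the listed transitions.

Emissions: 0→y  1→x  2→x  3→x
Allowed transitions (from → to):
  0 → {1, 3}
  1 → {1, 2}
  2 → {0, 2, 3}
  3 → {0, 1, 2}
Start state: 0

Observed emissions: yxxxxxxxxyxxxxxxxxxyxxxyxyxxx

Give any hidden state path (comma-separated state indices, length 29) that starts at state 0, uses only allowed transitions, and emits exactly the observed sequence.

0,1,1,1,1,1,2,2,3,0,1,2,3,1,2,3,2,2,2,0,3,2,2,0,3,0,3,1,1

  t0 'y' -> {0}, take 0 (start)
  t1 'x' -> {1,2,3}, take 1 (0->1 ok)
  t2 'x' -> {1,2,3}, take 1 (1->1 ok)
  t3 'x' -> {1,2,3}, take 1 (1->1 ok)
  t4 'x' -> {1,2,3}, take 1 (1->1 ok)
  t5 'x' -> {1,2,3}, take 1 (1->1 ok)
  t6 'x' -> {1,2,3}, take 2 (1->2 ok)
  t7 'x' -> {1,2,3}, take 2 (2->2 ok)
  t8 'x' -> {1,2,3}, take 3 (2->3 ok)
  t9 'y' -> {0}, take 0 (3->0 ok)
  t10 'x' -> {1,2,3}, take 1 (0->1 ok)
  t11 'x' -> {1,2,3}, take 2 (1->2 ok)
  t12 'x' -> {1,2,3}, take 3 (2->3 ok)
  t13 'x' -> {1,2,3}, take 1 (3->1 ok)
  t14 'x' -> {1,2,3}, take 2 (1->2 ok)
  t15 'x' -> {1,2,3}, take 3 (2->3 ok)
  t16 'x' -> {1,2,3}, take 2 (3->2 ok)
  t17 'x' -> {1,2,3}, take 2 (2->2 ok)
  t18 'x' -> {1,2,3}, take 2 (2->2 ok)
  t19 'y' -> {0}, take 0 (2->0 ok)
  t20 'x' -> {1,2,3}, take 3 (0->3 ok)
  t21 'x' -> {1,2,3}, take 2 (3->2 ok)
  t22 'x' -> {1,2,3}, take 2 (2->2 ok)
  t23 'y' -> {0}, take 0 (2->0 ok)
  t24 'x' -> {1,2,3}, take 3 (0->3 ok)
  t25 'y' -> {0}, take 0 (3->0 ok)
  t26 'x' -> {1,2,3}, take 3 (0->3 ok)
  t27 'x' -> {1,2,3}, take 1 (3->1 ok)
  t28 'x' -> {1,2,3}, take 1 (1->1 ok)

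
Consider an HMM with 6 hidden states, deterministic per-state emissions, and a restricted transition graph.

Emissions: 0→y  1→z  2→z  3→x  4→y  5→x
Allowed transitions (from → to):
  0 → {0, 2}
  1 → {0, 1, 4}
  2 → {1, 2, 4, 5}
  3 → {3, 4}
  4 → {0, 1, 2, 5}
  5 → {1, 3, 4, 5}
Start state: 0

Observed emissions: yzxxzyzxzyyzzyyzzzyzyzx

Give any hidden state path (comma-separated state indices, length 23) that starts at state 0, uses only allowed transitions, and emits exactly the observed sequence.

0,2,5,5,1,4,2,5,1,0,0,2,1,0,0,2,2,1,4,1,4,2,5

  0: obs=y cand={0,4} pick 0 [start]
  1: obs=z cand={1,2} pick 2 [0->2 ok]
  2: obs=x cand={3,5} pick 5 [2->5 ok]
  3: obs=x cand={3,5} pick 5 [5->5 ok]
  4: obs=z cand={1,2} pick 1 [5->1 ok]
  5: obs=y cand={0,4} pick 4 [1->4 ok]
  6: obs=z cand={1,2} pick 2 [4->2 ok]
  7: obs=x cand={3,5} pick 5 [2->5 ok]
  8: obs=z cand={1,2} pick 1 [5->1 ok]
  9: obs=y cand={0,4} pick 0 [1->0 ok]
  10: obs=y cand={0,4} pick 0 [0->0 ok]
  11: obs=z cand={1,2} pick 2 [0->2 ok]
  12: obs=z cand={1,2} pick 1 [2->1 ok]
  13: obs=y cand={0,4} pick 0 [1->0 ok]
  14: obs=y cand={0,4} pick 0 [0->0 ok]
  15: obs=z cand={1,2} pick 2 [0->2 ok]
  16: obs=z cand={1,2} pick 2 [2->2 ok]
  17: obs=z cand={1,2} pick 1 [2->1 ok]
  18: obs=y cand={0,4} pick 4 [1->4 ok]
  19: obs=z cand={1,2} pick 1 [4->1 ok]
  20: obs=y cand={0,4} pick 4 [1->4 ok]
  21: obs=z cand={1,2} pick 2 [4->2 ok]
  22: obs=x cand={3,5} pick 5 [2->5 ok]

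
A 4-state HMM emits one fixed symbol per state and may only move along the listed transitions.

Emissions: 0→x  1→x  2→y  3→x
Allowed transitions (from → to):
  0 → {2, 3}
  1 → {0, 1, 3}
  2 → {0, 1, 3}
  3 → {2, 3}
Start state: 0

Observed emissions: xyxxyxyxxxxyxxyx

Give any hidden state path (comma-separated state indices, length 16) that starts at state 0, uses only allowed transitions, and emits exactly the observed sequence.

0,2,0,3,2,0,2,1,0,3,3,2,1,0,2,1

  [0] x  {0,1,3}  => 0  start
  [1] y  {2}  => 2  0->2 ok
  [2] x  {0,1,3}  => 0  2->0 ok
  [3] x  {0,1,3}  => 3  0->3 ok
  [4] y  {2}  => 2  3->2 ok
  [5] x  {0,1,3}  => 0  2->0 ok
  [6] y  {2}  => 2  0->2 ok
  [7] x  {0,1,3}  => 1  2->1 ok
  [8] x  {0,1,3}  => 0  1->0 ok
  [9] x  {0,1,3}  => 3  0->3 ok
  [10] x  {0,1,3}  => 3  3->3 ok
  [11] y  {2}  => 2  3->2 ok
  [12] x  {0,1,3}  => 1  2->1 ok
  [13] x  {0,1,3}  => 0  1->0 ok
  [14] y  {2}  => 2  0->2 ok
  [15] x  {0,1,3}  => 1  2->1 ok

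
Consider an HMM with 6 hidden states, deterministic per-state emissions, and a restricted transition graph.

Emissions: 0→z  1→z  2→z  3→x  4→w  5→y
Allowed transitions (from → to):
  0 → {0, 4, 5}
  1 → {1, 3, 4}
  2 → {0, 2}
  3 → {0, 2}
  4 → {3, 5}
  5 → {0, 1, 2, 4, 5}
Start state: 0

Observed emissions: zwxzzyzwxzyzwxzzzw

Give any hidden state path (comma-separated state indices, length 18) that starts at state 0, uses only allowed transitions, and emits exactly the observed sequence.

0,4,3,2,0,5,1,4,3,0,5,0,4,3,0,0,0,4

  pos 0: z in {0,1,2}, choose 0; start
  pos 1: w in {4}, choose 4; 0->4 ok
  pos 2: x in {3}, choose 3; 4->3 ok
  pos 3: z in {0,1,2}, choose 2; 3->2 ok
  pos 4: z in {0,1,2}, choose 0; 2->0 ok
  pos 5: y in {5}, choose 5; 0->5 ok
  pos 6: z in {0,1,2}, choose 1; 5->1 ok
  pos 7: w in {4}, choose 4; 1->4 ok
  pos 8: x in {3}, choose 3; 4->3 ok
  pos 9: z in {0,1,2}, choose 0; 3->0 ok
  pos 10: y in {5}, choose 5; 0->5 ok
  pos 11: z in {0,1,2}, choose 0; 5->0 ok
  pos 12: w in {4}, choose 4; 0->4 ok
  pos 13: x in {3}, choose 3; 4->3 ok
  pos 14: z in {0,1,2}, choose 0; 3->0 ok
  pos 15: z in {0,1,2}, choose 0; 0->0 ok
  pos 16: z in {0,1,2}, choose 0; 0->0 ok
  pos 17: w in {4}, choose 4; 0->4 ok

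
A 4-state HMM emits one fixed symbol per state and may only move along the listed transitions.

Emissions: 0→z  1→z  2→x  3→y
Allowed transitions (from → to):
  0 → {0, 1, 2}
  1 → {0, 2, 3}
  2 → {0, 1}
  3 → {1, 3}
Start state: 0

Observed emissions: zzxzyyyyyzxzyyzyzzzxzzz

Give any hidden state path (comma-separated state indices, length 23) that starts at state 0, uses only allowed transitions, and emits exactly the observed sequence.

  t0 'z' -> {0,1}, take 0 (start)
  t1 'z' -> {0,1}, take 0 (0->0 ok)
  t2 'x' -> {2}, take 2 (0->2 ok)
  t3 'z' -> {0,1}, take 1 (2->1 ok)
  t4 'y' -> {3}, take 3 (1->3 ok)
  t5 'y' -> {3}, take 3 (3->3 ok)
  t6 'y' -> {3}, take 3 (3->3 ok)
  t7 'y' -> {3}, take 3 (3->3 ok)
  t8 'y' -> {3}, take 3 (3->3 ok)
  t9 'z' -> {0,1}, take 1 (3->1 ok)
  t10 'x' -> {2}, take 2 (1->2 ok)
  t11 'z' -> {0,1}, take 1 (2->1 ok)
  t12 'y' -> {3}, take 3 (1->3 ok)
  t13 'y' -> {3}, take 3 (3->3 ok)
  t14 'z' -> {0,1}, take 1 (3->1 ok)
  t15 'y' -> {3}, take 3 (1->3 ok)
  t16 'z' -> {0,1}, take 1 (3->1 ok)
  t17 'z' -> {0,1}, take 0 (1->0 ok)
  t18 'z' -> {0,1}, take 1 (0->1 ok)
  t19 'x' -> {2}, take 2 (1->2 ok)
  t20 'z' -> {0,1}, take 0 (2->0 ok)
  t21 'z' -> {0,1}, take 0 (0->0 ok)
  t22 'z' -> {0,1}, take 1 (0->1 ok)

0,0,2,1,3,3,3,3,3,1,2,1,3,3,1,3,1,0,1,2,0,0,1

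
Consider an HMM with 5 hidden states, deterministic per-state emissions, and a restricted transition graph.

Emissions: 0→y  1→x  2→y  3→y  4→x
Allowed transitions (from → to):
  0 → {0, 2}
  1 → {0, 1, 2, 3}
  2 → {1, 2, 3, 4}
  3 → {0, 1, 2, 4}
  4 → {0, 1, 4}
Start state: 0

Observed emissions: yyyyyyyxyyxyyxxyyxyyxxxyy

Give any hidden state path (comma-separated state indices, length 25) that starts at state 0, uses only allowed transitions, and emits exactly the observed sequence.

0,0,0,0,2,2,3,4,0,2,1,2,3,4,4,0,2,4,0,2,4,4,4,0,0

  t0 'y' -> {0,2,3}, take 0 (start)
  t1 'y' -> {0,2,3}, take 0 (0->0 ok)
  t2 'y' -> {0,2,3}, take 0 (0->0 ok)
  t3 'y' -> {0,2,3}, take 0 (0->0 ok)
  t4 'y' -> {0,2,3}, take 2 (0->2 ok)
  t5 'y' -> {0,2,3}, take 2 (2->2 ok)
  t6 'y' -> {0,2,3}, take 3 (2->3 ok)
  t7 'x' -> {1,4}, take 4 (3->4 ok)
  t8 'y' -> {0,2,3}, take 0 (4->0 ok)
  t9 'y' -> {0,2,3}, take 2 (0->2 ok)
  t10 'x' -> {1,4}, take 1 (2->1 ok)
  t11 'y' -> {0,2,3}, take 2 (1->2 ok)
  t12 'y' -> {0,2,3}, take 3 (2->3 ok)
  t13 'x' -> {1,4}, take 4 (3->4 ok)
  t14 'x' -> {1,4}, take 4 (4->4 ok)
  t15 'y' -> {0,2,3}, take 0 (4->0 ok)
  t16 'y' -> {0,2,3}, take 2 (0->2 ok)
  t17 'x' -> {1,4}, take 4 (2->4 ok)
  t18 'y' -> {0,2,3}, take 0 (4->0 ok)
  t19 'y' -> {0,2,3}, take 2 (0->2 ok)
  t20 'x' -> {1,4}, take 4 (2->4 ok)
  t21 'x' -> {1,4}, take 4 (4->4 ok)
  t22 'x' -> {1,4}, take 4 (4->4 ok)
  t23 'y' -> {0,2,3}, take 0 (4->0 ok)
  t24 'y' -> {0,2,3}, take 0 (0->0 ok)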